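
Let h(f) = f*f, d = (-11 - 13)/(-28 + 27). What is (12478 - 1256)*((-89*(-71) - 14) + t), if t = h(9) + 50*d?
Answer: 85130092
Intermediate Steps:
d = 24 (d = -24/(-1) = -24*(-1) = 24)
h(f) = f²
t = 1281 (t = 9² + 50*24 = 81 + 1200 = 1281)
(12478 - 1256)*((-89*(-71) - 14) + t) = (12478 - 1256)*((-89*(-71) - 14) + 1281) = 11222*((6319 - 14) + 1281) = 11222*(6305 + 1281) = 11222*7586 = 85130092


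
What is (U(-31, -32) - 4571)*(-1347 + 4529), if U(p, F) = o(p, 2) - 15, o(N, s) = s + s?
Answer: -14579924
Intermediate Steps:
o(N, s) = 2*s
U(p, F) = -11 (U(p, F) = 2*2 - 15 = 4 - 15 = -11)
(U(-31, -32) - 4571)*(-1347 + 4529) = (-11 - 4571)*(-1347 + 4529) = -4582*3182 = -14579924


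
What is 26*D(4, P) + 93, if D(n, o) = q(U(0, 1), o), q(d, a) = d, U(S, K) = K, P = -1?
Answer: 119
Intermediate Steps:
D(n, o) = 1
26*D(4, P) + 93 = 26*1 + 93 = 26 + 93 = 119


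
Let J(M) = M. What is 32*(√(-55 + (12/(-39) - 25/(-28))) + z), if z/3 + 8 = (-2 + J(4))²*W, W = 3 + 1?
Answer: 768 + 16*I*√1802437/91 ≈ 768.0 + 236.05*I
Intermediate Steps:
W = 4
z = 24 (z = -24 + 3*((-2 + 4)²*4) = -24 + 3*(2²*4) = -24 + 3*(4*4) = -24 + 3*16 = -24 + 48 = 24)
32*(√(-55 + (12/(-39) - 25/(-28))) + z) = 32*(√(-55 + (12/(-39) - 25/(-28))) + 24) = 32*(√(-55 + (12*(-1/39) - 25*(-1/28))) + 24) = 32*(√(-55 + (-4/13 + 25/28)) + 24) = 32*(√(-55 + 213/364) + 24) = 32*(√(-19807/364) + 24) = 32*(I*√1802437/182 + 24) = 32*(24 + I*√1802437/182) = 768 + 16*I*√1802437/91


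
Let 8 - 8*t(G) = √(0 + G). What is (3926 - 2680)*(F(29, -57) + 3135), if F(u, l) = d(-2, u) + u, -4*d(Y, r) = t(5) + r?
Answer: 3932999 + 623*√5/16 ≈ 3.9331e+6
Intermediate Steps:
t(G) = 1 - √G/8 (t(G) = 1 - √(0 + G)/8 = 1 - √G/8)
d(Y, r) = -¼ - r/4 + √5/32 (d(Y, r) = -((1 - √5/8) + r)/4 = -(1 + r - √5/8)/4 = -¼ - r/4 + √5/32)
F(u, l) = -¼ + √5/32 + 3*u/4 (F(u, l) = (-¼ - u/4 + √5/32) + u = -¼ + √5/32 + 3*u/4)
(3926 - 2680)*(F(29, -57) + 3135) = (3926 - 2680)*((-¼ + √5/32 + (¾)*29) + 3135) = 1246*((-¼ + √5/32 + 87/4) + 3135) = 1246*((43/2 + √5/32) + 3135) = 1246*(6313/2 + √5/32) = 3932999 + 623*√5/16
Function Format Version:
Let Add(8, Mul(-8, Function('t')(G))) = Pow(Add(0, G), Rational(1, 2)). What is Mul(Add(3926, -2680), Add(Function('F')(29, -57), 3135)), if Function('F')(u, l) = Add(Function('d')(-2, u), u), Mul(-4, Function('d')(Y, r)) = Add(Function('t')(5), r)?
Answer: Add(3932999, Mul(Rational(623, 16), Pow(5, Rational(1, 2)))) ≈ 3.9331e+6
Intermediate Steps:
Function('t')(G) = Add(1, Mul(Rational(-1, 8), Pow(G, Rational(1, 2)))) (Function('t')(G) = Add(1, Mul(Rational(-1, 8), Pow(Add(0, G), Rational(1, 2)))) = Add(1, Mul(Rational(-1, 8), Pow(G, Rational(1, 2)))))
Function('d')(Y, r) = Add(Rational(-1, 4), Mul(Rational(-1, 4), r), Mul(Rational(1, 32), Pow(5, Rational(1, 2)))) (Function('d')(Y, r) = Mul(Rational(-1, 4), Add(Add(1, Mul(Rational(-1, 8), Pow(5, Rational(1, 2)))), r)) = Mul(Rational(-1, 4), Add(1, r, Mul(Rational(-1, 8), Pow(5, Rational(1, 2))))) = Add(Rational(-1, 4), Mul(Rational(-1, 4), r), Mul(Rational(1, 32), Pow(5, Rational(1, 2)))))
Function('F')(u, l) = Add(Rational(-1, 4), Mul(Rational(1, 32), Pow(5, Rational(1, 2))), Mul(Rational(3, 4), u)) (Function('F')(u, l) = Add(Add(Rational(-1, 4), Mul(Rational(-1, 4), u), Mul(Rational(1, 32), Pow(5, Rational(1, 2)))), u) = Add(Rational(-1, 4), Mul(Rational(1, 32), Pow(5, Rational(1, 2))), Mul(Rational(3, 4), u)))
Mul(Add(3926, -2680), Add(Function('F')(29, -57), 3135)) = Mul(Add(3926, -2680), Add(Add(Rational(-1, 4), Mul(Rational(1, 32), Pow(5, Rational(1, 2))), Mul(Rational(3, 4), 29)), 3135)) = Mul(1246, Add(Add(Rational(-1, 4), Mul(Rational(1, 32), Pow(5, Rational(1, 2))), Rational(87, 4)), 3135)) = Mul(1246, Add(Add(Rational(43, 2), Mul(Rational(1, 32), Pow(5, Rational(1, 2)))), 3135)) = Mul(1246, Add(Rational(6313, 2), Mul(Rational(1, 32), Pow(5, Rational(1, 2))))) = Add(3932999, Mul(Rational(623, 16), Pow(5, Rational(1, 2))))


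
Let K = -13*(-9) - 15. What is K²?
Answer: 10404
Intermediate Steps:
K = 102 (K = 117 - 15 = 102)
K² = 102² = 10404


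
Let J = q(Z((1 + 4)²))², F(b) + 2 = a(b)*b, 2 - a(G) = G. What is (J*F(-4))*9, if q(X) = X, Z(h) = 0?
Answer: 0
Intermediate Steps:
a(G) = 2 - G
F(b) = -2 + b*(2 - b) (F(b) = -2 + (2 - b)*b = -2 + b*(2 - b))
J = 0 (J = 0² = 0)
(J*F(-4))*9 = (0*(-2 - 1*(-4)*(-2 - 4)))*9 = (0*(-2 - 1*(-4)*(-6)))*9 = (0*(-2 - 24))*9 = (0*(-26))*9 = 0*9 = 0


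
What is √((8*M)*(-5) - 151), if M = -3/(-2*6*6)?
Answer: I*√1374/3 ≈ 12.356*I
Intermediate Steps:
M = 1/24 (M = -3/((-12*6)) = -3/(-72) = -3*(-1/72) = 1/24 ≈ 0.041667)
√((8*M)*(-5) - 151) = √((8*(1/24))*(-5) - 151) = √((⅓)*(-5) - 151) = √(-5/3 - 151) = √(-458/3) = I*√1374/3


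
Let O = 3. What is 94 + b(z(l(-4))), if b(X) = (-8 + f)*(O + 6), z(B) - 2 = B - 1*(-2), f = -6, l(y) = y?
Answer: -32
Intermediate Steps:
z(B) = 4 + B (z(B) = 2 + (B - 1*(-2)) = 2 + (B + 2) = 2 + (2 + B) = 4 + B)
b(X) = -126 (b(X) = (-8 - 6)*(3 + 6) = -14*9 = -126)
94 + b(z(l(-4))) = 94 - 126 = -32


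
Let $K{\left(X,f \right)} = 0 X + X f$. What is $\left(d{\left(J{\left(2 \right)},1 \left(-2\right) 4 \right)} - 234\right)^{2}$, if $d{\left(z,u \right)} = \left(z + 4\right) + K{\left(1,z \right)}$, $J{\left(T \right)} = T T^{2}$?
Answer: $45796$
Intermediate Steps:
$K{\left(X,f \right)} = X f$ ($K{\left(X,f \right)} = 0 + X f = X f$)
$J{\left(T \right)} = T^{3}$
$d{\left(z,u \right)} = 4 + 2 z$ ($d{\left(z,u \right)} = \left(z + 4\right) + 1 z = \left(4 + z\right) + z = 4 + 2 z$)
$\left(d{\left(J{\left(2 \right)},1 \left(-2\right) 4 \right)} - 234\right)^{2} = \left(\left(4 + 2 \cdot 2^{3}\right) - 234\right)^{2} = \left(\left(4 + 2 \cdot 8\right) - 234\right)^{2} = \left(\left(4 + 16\right) - 234\right)^{2} = \left(20 - 234\right)^{2} = \left(-214\right)^{2} = 45796$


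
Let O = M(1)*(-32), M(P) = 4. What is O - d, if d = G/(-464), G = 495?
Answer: -58897/464 ≈ -126.93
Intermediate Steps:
d = -495/464 (d = 495/(-464) = 495*(-1/464) = -495/464 ≈ -1.0668)
O = -128 (O = 4*(-32) = -128)
O - d = -128 - 1*(-495/464) = -128 + 495/464 = -58897/464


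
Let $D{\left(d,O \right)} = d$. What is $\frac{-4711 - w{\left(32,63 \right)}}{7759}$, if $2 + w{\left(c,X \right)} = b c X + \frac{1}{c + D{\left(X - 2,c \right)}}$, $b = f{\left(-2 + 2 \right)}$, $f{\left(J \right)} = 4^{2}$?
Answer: $- \frac{3437746}{721587} \approx -4.7641$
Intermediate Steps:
$f{\left(J \right)} = 16$
$b = 16$
$w{\left(c,X \right)} = -2 + \frac{1}{-2 + X + c} + 16 X c$ ($w{\left(c,X \right)} = -2 + \left(16 c X + \frac{1}{c + \left(X - 2\right)}\right) = -2 + \left(16 X c + \frac{1}{c + \left(-2 + X\right)}\right) = -2 + \left(16 X c + \frac{1}{-2 + X + c}\right) = -2 + \left(\frac{1}{-2 + X + c} + 16 X c\right) = -2 + \frac{1}{-2 + X + c} + 16 X c$)
$\frac{-4711 - w{\left(32,63 \right)}}{7759} = \frac{-4711 - \frac{5 - 126 - 64 + 16 \cdot 63 \cdot 32^{2} + 16 \cdot 63 \cdot 32 \left(-2 + 63\right)}{-2 + 63 + 32}}{7759} = \left(-4711 - \frac{5 - 126 - 64 + 16 \cdot 63 \cdot 1024 + 16 \cdot 63 \cdot 32 \cdot 61}{93}\right) \frac{1}{7759} = \left(-4711 - \frac{5 - 126 - 64 + 1032192 + 1967616}{93}\right) \frac{1}{7759} = \left(-4711 - \frac{1}{93} \cdot 2999623\right) \frac{1}{7759} = \left(-4711 - \frac{2999623}{93}\right) \frac{1}{7759} = \left(- \frac{3437746}{93}\right) \frac{1}{7759} = - \frac{3437746}{721587}$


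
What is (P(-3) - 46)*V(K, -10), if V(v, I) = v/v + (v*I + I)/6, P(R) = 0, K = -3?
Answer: -598/3 ≈ -199.33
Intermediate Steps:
V(v, I) = 1 + I/6 + I*v/6 (V(v, I) = 1 + (I*v + I)*(1/6) = 1 + (I + I*v)*(1/6) = 1 + (I/6 + I*v/6) = 1 + I/6 + I*v/6)
(P(-3) - 46)*V(K, -10) = (0 - 46)*(1 + (1/6)*(-10) + (1/6)*(-10)*(-3)) = -46*(1 - 5/3 + 5) = -46*13/3 = -598/3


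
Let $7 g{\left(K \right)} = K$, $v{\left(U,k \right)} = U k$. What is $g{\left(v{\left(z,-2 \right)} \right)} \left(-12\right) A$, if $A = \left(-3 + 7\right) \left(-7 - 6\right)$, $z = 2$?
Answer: $- \frac{2496}{7} \approx -356.57$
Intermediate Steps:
$A = -52$ ($A = 4 \left(-13\right) = -52$)
$g{\left(K \right)} = \frac{K}{7}$
$g{\left(v{\left(z,-2 \right)} \right)} \left(-12\right) A = \frac{2 \left(-2\right)}{7} \left(-12\right) \left(-52\right) = \frac{1}{7} \left(-4\right) \left(-12\right) \left(-52\right) = \left(- \frac{4}{7}\right) \left(-12\right) \left(-52\right) = \frac{48}{7} \left(-52\right) = - \frac{2496}{7}$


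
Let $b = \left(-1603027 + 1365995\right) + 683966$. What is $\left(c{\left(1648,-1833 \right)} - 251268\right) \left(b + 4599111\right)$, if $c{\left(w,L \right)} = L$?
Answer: $-1277159035545$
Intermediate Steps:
$b = 446934$ ($b = -237032 + 683966 = 446934$)
$\left(c{\left(1648,-1833 \right)} - 251268\right) \left(b + 4599111\right) = \left(-1833 - 251268\right) \left(446934 + 4599111\right) = \left(-253101\right) 5046045 = -1277159035545$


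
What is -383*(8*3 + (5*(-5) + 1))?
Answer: 0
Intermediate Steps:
-383*(8*3 + (5*(-5) + 1)) = -383*(24 + (-25 + 1)) = -383*(24 - 24) = -383*0 = 0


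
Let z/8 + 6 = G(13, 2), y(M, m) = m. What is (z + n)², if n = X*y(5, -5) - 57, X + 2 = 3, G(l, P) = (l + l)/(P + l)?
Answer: 2079364/225 ≈ 9241.6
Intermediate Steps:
G(l, P) = 2*l/(P + l) (G(l, P) = (2*l)/(P + l) = 2*l/(P + l))
X = 1 (X = -2 + 3 = 1)
z = -512/15 (z = -48 + 8*(2*13/(2 + 13)) = -48 + 8*(2*13/15) = -48 + 8*(2*13*(1/15)) = -48 + 8*(26/15) = -48 + 208/15 = -512/15 ≈ -34.133)
n = -62 (n = 1*(-5) - 57 = -5 - 57 = -62)
(z + n)² = (-512/15 - 62)² = (-1442/15)² = 2079364/225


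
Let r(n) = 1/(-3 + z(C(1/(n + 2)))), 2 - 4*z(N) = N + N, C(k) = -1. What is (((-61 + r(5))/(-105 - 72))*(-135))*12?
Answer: -33210/59 ≈ -562.88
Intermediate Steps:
z(N) = ½ - N/2 (z(N) = ½ - (N + N)/4 = ½ - N/2)
r(n) = -½ (r(n) = 1/(-3 + (½ - ½*(-1))) = 1/(-3 + (½ + ½)) = 1/(-3 + 1) = 1/(-2) = -½)
(((-61 + r(5))/(-105 - 72))*(-135))*12 = (((-61 - ½)/(-105 - 72))*(-135))*12 = (-123/2/(-177)*(-135))*12 = (-123/2*(-1/177)*(-135))*12 = ((41/118)*(-135))*12 = -5535/118*12 = -33210/59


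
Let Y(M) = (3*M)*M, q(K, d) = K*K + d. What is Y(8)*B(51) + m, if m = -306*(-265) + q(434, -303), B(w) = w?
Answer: 278935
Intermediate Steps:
q(K, d) = d + K**2 (q(K, d) = K**2 + d = d + K**2)
m = 269143 (m = -306*(-265) + (-303 + 434**2) = 81090 + (-303 + 188356) = 81090 + 188053 = 269143)
Y(M) = 3*M**2
Y(8)*B(51) + m = (3*8**2)*51 + 269143 = (3*64)*51 + 269143 = 192*51 + 269143 = 9792 + 269143 = 278935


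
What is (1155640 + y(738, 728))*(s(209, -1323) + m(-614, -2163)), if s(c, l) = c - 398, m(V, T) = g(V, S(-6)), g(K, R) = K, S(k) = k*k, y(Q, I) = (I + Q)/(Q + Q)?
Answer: -684849031559/738 ≈ -9.2798e+8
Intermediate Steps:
y(Q, I) = (I + Q)/(2*Q) (y(Q, I) = (I + Q)/((2*Q)) = (I + Q)*(1/(2*Q)) = (I + Q)/(2*Q))
S(k) = k**2
m(V, T) = V
s(c, l) = -398 + c
(1155640 + y(738, 728))*(s(209, -1323) + m(-614, -2163)) = (1155640 + (1/2)*(728 + 738)/738)*((-398 + 209) - 614) = (1155640 + (1/2)*(1/738)*1466)*(-189 - 614) = (1155640 + 733/738)*(-803) = (852863053/738)*(-803) = -684849031559/738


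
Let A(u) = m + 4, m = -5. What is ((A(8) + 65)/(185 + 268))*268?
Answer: 17152/453 ≈ 37.863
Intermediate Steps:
A(u) = -1 (A(u) = -5 + 4 = -1)
((A(8) + 65)/(185 + 268))*268 = ((-1 + 65)/(185 + 268))*268 = (64/453)*268 = 17152/453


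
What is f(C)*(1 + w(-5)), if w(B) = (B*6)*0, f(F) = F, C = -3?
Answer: -3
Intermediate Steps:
w(B) = 0 (w(B) = (6*B)*0 = 0)
f(C)*(1 + w(-5)) = -3*(1 + 0) = -3*1 = -3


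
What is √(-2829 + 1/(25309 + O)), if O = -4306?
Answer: I*√1247945458458/21003 ≈ 53.188*I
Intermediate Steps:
√(-2829 + 1/(25309 + O)) = √(-2829 + 1/(25309 - 4306)) = √(-2829 + 1/21003) = √(-59417486/21003) = I*√1247945458458/21003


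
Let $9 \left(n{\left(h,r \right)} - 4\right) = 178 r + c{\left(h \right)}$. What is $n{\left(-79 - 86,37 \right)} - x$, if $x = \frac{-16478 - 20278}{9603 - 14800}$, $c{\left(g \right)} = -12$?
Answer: $\frac{34021366}{46773} \approx 727.37$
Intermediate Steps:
$n{\left(h,r \right)} = \frac{8}{3} + \frac{178 r}{9}$ ($n{\left(h,r \right)} = 4 + \frac{178 r - 12}{9} = 4 + \frac{-12 + 178 r}{9} = 4 + \left(- \frac{4}{3} + \frac{178 r}{9}\right) = \frac{8}{3} + \frac{178 r}{9}$)
$x = \frac{36756}{5197}$ ($x = - \frac{36756}{-5197} = \left(-36756\right) \left(- \frac{1}{5197}\right) = \frac{36756}{5197} \approx 7.0725$)
$n{\left(-79 - 86,37 \right)} - x = \left(\frac{8}{3} + \frac{178}{9} \cdot 37\right) - \frac{36756}{5197} = \left(\frac{8}{3} + \frac{6586}{9}\right) - \frac{36756}{5197} = \frac{6610}{9} - \frac{36756}{5197} = \frac{34021366}{46773}$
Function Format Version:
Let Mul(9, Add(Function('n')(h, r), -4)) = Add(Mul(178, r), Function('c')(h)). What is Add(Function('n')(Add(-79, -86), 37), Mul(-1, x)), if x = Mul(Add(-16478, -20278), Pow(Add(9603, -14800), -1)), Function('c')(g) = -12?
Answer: Rational(34021366, 46773) ≈ 727.37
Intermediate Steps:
Function('n')(h, r) = Add(Rational(8, 3), Mul(Rational(178, 9), r)) (Function('n')(h, r) = Add(4, Mul(Rational(1, 9), Add(Mul(178, r), -12))) = Add(4, Mul(Rational(1, 9), Add(-12, Mul(178, r)))) = Add(4, Add(Rational(-4, 3), Mul(Rational(178, 9), r))) = Add(Rational(8, 3), Mul(Rational(178, 9), r)))
x = Rational(36756, 5197) (x = Mul(-36756, Pow(-5197, -1)) = Mul(-36756, Rational(-1, 5197)) = Rational(36756, 5197) ≈ 7.0725)
Add(Function('n')(Add(-79, -86), 37), Mul(-1, x)) = Add(Add(Rational(8, 3), Mul(Rational(178, 9), 37)), Mul(-1, Rational(36756, 5197))) = Add(Add(Rational(8, 3), Rational(6586, 9)), Rational(-36756, 5197)) = Add(Rational(6610, 9), Rational(-36756, 5197)) = Rational(34021366, 46773)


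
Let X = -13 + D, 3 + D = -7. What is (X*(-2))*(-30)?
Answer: -1380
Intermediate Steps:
D = -10 (D = -3 - 7 = -10)
X = -23 (X = -13 - 10 = -23)
(X*(-2))*(-30) = -23*(-2)*(-30) = 46*(-30) = -1380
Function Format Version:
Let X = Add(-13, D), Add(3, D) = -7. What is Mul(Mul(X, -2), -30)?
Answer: -1380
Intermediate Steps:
D = -10 (D = Add(-3, -7) = -10)
X = -23 (X = Add(-13, -10) = -23)
Mul(Mul(X, -2), -30) = Mul(Mul(-23, -2), -30) = Mul(46, -30) = -1380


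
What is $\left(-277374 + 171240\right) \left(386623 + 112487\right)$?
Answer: $-52972540740$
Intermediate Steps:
$\left(-277374 + 171240\right) \left(386623 + 112487\right) = \left(-106134\right) 499110 = -52972540740$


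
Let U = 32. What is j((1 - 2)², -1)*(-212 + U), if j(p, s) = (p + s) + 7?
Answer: -1260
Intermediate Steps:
j(p, s) = 7 + p + s
j((1 - 2)², -1)*(-212 + U) = (7 + (1 - 2)² - 1)*(-212 + 32) = (7 + (-1)² - 1)*(-180) = (7 + 1 - 1)*(-180) = 7*(-180) = -1260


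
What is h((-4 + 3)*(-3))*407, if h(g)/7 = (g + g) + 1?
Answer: 19943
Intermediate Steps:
h(g) = 7 + 14*g (h(g) = 7*((g + g) + 1) = 7*(2*g + 1) = 7*(1 + 2*g) = 7 + 14*g)
h((-4 + 3)*(-3))*407 = (7 + 14*((-4 + 3)*(-3)))*407 = (7 + 14*(-1*(-3)))*407 = (7 + 14*3)*407 = (7 + 42)*407 = 49*407 = 19943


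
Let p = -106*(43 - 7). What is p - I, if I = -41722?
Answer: 37906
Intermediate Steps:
p = -3816 (p = -106*36 = -3816)
p - I = -3816 - 1*(-41722) = -3816 + 41722 = 37906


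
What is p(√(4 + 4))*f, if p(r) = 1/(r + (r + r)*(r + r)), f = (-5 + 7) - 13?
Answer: -44/127 + 11*√2/508 ≈ -0.31583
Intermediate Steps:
f = -11 (f = 2 - 13 = -11)
p(r) = 1/(r + 4*r²) (p(r) = 1/(r + (2*r)*(2*r)) = 1/(r + 4*r²))
p(√(4 + 4))*f = (1/((√(4 + 4))*(1 + 4*√(4 + 4))))*(-11) = (1/((√8)*(1 + 4*√8)))*(-11) = (1/(((2*√2))*(1 + 4*(2*√2))))*(-11) = ((√2/4)/(1 + 8*√2))*(-11) = (√2/(4*(1 + 8*√2)))*(-11) = -11*√2/(4*(1 + 8*√2))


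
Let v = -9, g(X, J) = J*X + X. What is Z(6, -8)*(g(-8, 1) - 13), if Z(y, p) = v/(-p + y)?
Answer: 261/14 ≈ 18.643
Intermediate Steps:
g(X, J) = X + J*X
Z(y, p) = -9/(y - p) (Z(y, p) = -9/(-p + y) = -9/(y - p))
Z(6, -8)*(g(-8, 1) - 13) = (9/(-8 - 1*6))*(-8*(1 + 1) - 13) = (9/(-8 - 6))*(-8*2 - 13) = (9/(-14))*(-16 - 13) = (9*(-1/14))*(-29) = -9/14*(-29) = 261/14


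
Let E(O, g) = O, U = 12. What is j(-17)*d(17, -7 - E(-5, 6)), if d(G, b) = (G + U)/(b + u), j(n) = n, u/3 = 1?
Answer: -493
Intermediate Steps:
u = 3 (u = 3*1 = 3)
d(G, b) = (12 + G)/(3 + b) (d(G, b) = (G + 12)/(b + 3) = (12 + G)/(3 + b))
j(-17)*d(17, -7 - E(-5, 6)) = -17*(12 + 17)/(3 + (-7 - 1*(-5))) = -17*29/(3 + (-7 + 5)) = -17*29/(3 - 2) = -17*29/1 = -17*29 = -493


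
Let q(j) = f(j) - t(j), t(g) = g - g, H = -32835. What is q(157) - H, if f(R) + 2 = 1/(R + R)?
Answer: 10309563/314 ≈ 32833.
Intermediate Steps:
t(g) = 0
f(R) = -2 + 1/(2*R) (f(R) = -2 + 1/(R + R) = -2 + 1/(2*R))
q(j) = -2 + 1/(2*j) (q(j) = (-2 + 1/(2*j)) - 1*0 = (-2 + 1/(2*j)) + 0 = -2 + 1/(2*j))
q(157) - H = (-2 + (1/2)/157) - 1*(-32835) = (-2 + (1/2)*(1/157)) + 32835 = (-2 + 1/314) + 32835 = -627/314 + 32835 = 10309563/314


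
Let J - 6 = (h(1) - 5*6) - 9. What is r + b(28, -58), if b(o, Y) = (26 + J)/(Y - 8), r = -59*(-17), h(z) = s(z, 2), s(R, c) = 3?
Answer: 33101/33 ≈ 1003.1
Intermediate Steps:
h(z) = 3
r = 1003
J = -30 (J = 6 + ((3 - 5*6) - 9) = 6 + ((3 - 30) - 9) = 6 + (-27 - 9) = 6 - 36 = -30)
b(o, Y) = -4/(-8 + Y) (b(o, Y) = (26 - 30)/(Y - 8) = -4/(-8 + Y))
r + b(28, -58) = 1003 - 4/(-8 - 58) = 1003 - 4/(-66) = 1003 - 4*(-1/66) = 1003 + 2/33 = 33101/33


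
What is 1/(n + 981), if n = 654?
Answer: 1/1635 ≈ 0.00061162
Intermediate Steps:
1/(n + 981) = 1/(654 + 981) = 1/1635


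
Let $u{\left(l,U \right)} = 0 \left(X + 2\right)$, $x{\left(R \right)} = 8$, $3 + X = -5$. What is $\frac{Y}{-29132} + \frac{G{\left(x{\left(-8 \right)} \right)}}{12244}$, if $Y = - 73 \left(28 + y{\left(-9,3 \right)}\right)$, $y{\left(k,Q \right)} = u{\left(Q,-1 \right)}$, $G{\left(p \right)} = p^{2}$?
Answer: $\frac{1680699}{22293263} \approx 0.07539$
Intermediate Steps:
$X = -8$ ($X = -3 - 5 = -8$)
$u{\left(l,U \right)} = 0$ ($u{\left(l,U \right)} = 0 \left(-8 + 2\right) = 0 \left(-6\right) = 0$)
$y{\left(k,Q \right)} = 0$
$Y = -2044$ ($Y = - 73 \left(28 + 0\right) = \left(-73\right) 28 = -2044$)
$\frac{Y}{-29132} + \frac{G{\left(x{\left(-8 \right)} \right)}}{12244} = - \frac{2044}{-29132} + \frac{8^{2}}{12244} = \left(-2044\right) \left(- \frac{1}{29132}\right) + 64 \cdot \frac{1}{12244} = \frac{511}{7283} + \frac{16}{3061} = \frac{1680699}{22293263}$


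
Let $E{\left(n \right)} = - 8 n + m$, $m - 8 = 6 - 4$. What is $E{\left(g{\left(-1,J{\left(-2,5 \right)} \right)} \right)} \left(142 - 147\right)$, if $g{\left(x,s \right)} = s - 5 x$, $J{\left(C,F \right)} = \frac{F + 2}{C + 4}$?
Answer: $290$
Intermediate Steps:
$J{\left(C,F \right)} = \frac{2 + F}{4 + C}$
$m = 10$ ($m = 8 + \left(6 - 4\right) = 8 + 2 = 10$)
$E{\left(n \right)} = 10 - 8 n$ ($E{\left(n \right)} = - 8 n + 10 = 10 - 8 n$)
$E{\left(g{\left(-1,J{\left(-2,5 \right)} \right)} \right)} \left(142 - 147\right) = \left(10 - 8 \left(\frac{2 + 5}{4 - 2} - -5\right)\right) \left(142 - 147\right) = \left(10 - 8 \left(\frac{1}{2} \cdot 7 + 5\right)\right) \left(-5\right) = \left(10 - 8 \left(\frac{7}{2} + 5\right)\right) \left(-5\right) = \left(10 - 68\right) \left(-5\right) = \left(-58\right) \left(-5\right) = 290$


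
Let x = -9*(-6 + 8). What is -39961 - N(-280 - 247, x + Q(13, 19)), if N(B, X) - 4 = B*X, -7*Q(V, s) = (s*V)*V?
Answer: -2038354/7 ≈ -2.9119e+5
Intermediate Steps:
x = -18 (x = -9*2 = -18)
Q(V, s) = -s*V²/7 (Q(V, s) = -s*V*V/7 = -V*s*V/7 = -s*V²/7)
N(B, X) = 4 + B*X
-39961 - N(-280 - 247, x + Q(13, 19)) = -39961 - (4 + (-280 - 247)*(-18 - ⅐*19*13²)) = -39961 - (4 - 527*(-18 - ⅐*19*169)) = -39961 - (4 - 527*(-18 - 3211/7)) = -39961 - (4 - 527*(-3337/7)) = -39961 - (4 + 1758599/7) = -39961 - 1*1758627/7 = -39961 - 1758627/7 = -2038354/7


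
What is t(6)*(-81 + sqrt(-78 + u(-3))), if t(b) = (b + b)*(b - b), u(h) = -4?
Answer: 0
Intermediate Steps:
t(b) = 0 (t(b) = (2*b)*0 = 0)
t(6)*(-81 + sqrt(-78 + u(-3))) = 0*(-81 + sqrt(-78 - 4)) = 0*(-81 + sqrt(-82)) = 0*(-81 + I*sqrt(82)) = 0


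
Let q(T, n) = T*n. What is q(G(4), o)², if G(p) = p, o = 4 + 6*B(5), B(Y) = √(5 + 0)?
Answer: 3136 + 768*√5 ≈ 4853.3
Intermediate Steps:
B(Y) = √5
o = 4 + 6*√5 ≈ 17.416
q(G(4), o)² = (4*(4 + 6*√5))² = (16 + 24*√5)²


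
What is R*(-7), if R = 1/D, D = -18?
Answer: 7/18 ≈ 0.38889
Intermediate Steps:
R = -1/18 (R = 1/(-18) = -1/18 ≈ -0.055556)
R*(-7) = -1/18*(-7) = 7/18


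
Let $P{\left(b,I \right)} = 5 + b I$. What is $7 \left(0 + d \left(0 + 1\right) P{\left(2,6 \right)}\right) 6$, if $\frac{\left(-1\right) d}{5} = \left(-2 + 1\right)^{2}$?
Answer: $-3570$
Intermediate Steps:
$P{\left(b,I \right)} = 5 + I b$
$d = -5$ ($d = - 5 \left(-2 + 1\right)^{2} = - 5 \left(-1\right)^{2} = \left(-5\right) 1 = -5$)
$7 \left(0 + d \left(0 + 1\right) P{\left(2,6 \right)}\right) 6 = 7 \left(0 - 5 \left(0 + 1\right) \left(5 + 6 \cdot 2\right)\right) 6 = 7 \left(0 - 5 \cdot 1 \left(5 + 12\right)\right) 6 = 7 \left(0 - 5 \cdot 1 \cdot 17\right) 6 = 7 \left(0 - 85\right) 6 = 7 \left(-85\right) 6 = \left(-595\right) 6 = -3570$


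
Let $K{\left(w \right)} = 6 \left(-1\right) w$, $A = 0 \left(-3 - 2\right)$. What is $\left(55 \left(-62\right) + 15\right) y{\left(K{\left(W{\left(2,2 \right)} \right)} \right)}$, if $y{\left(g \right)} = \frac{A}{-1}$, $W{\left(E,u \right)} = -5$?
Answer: $0$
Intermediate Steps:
$A = 0$ ($A = 0 \left(-5\right) = 0$)
$K{\left(w \right)} = - 6 w$
$y{\left(g \right)} = 0$ ($y{\left(g \right)} = \frac{0}{-1} = 0 \left(-1\right) = 0$)
$\left(55 \left(-62\right) + 15\right) y{\left(K{\left(W{\left(2,2 \right)} \right)} \right)} = \left(55 \left(-62\right) + 15\right) 0 = \left(-3410 + 15\right) 0 = \left(-3395\right) 0 = 0$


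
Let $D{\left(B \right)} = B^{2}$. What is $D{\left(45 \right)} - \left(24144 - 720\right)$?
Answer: $-21399$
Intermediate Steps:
$D{\left(45 \right)} - \left(24144 - 720\right) = 45^{2} - \left(24144 - 720\right) = 2025 - 23424 = -21399$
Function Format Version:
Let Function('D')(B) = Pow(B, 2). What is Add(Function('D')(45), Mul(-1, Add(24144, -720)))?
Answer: -21399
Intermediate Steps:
Add(Function('D')(45), Mul(-1, Add(24144, -720))) = Add(Pow(45, 2), Mul(-1, Add(24144, -720))) = Add(2025, Mul(-1, 23424)) = Add(2025, -23424) = -21399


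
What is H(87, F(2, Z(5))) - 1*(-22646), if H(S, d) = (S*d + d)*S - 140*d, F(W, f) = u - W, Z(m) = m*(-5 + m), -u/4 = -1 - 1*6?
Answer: 218062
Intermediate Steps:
u = 28 (u = -4*(-1 - 1*6) = -4*(-1 - 6) = -4*(-7) = 28)
F(W, f) = 28 - W
H(S, d) = -140*d + S*(d + S*d) (H(S, d) = (d + S*d)*S - 140*d = S*(d + S*d) - 140*d = -140*d + S*(d + S*d))
H(87, F(2, Z(5))) - 1*(-22646) = (28 - 1*2)*(-140 + 87 + 87**2) - 1*(-22646) = (28 - 2)*(-140 + 87 + 7569) + 22646 = 26*7516 + 22646 = 195416 + 22646 = 218062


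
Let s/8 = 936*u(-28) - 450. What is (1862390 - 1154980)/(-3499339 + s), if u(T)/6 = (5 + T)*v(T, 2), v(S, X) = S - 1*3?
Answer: 141482/5706145 ≈ 0.024795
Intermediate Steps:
v(S, X) = -3 + S (v(S, X) = S - 3 = -3 + S)
u(T) = 6*(-3 + T)*(5 + T) (u(T) = 6*((5 + T)*(-3 + T)) = 6*((-3 + T)*(5 + T)) = 6*(-3 + T)*(5 + T))
s = 32030064 (s = 8*(936*(6*(-3 - 28)*(5 - 28)) - 450) = 8*(936*(6*(-31)*(-23)) - 450) = 8*(936*4278 - 450) = 8*(4004208 - 450) = 8*4003758 = 32030064)
(1862390 - 1154980)/(-3499339 + s) = (1862390 - 1154980)/(-3499339 + 32030064) = 707410/28530725 = 707410*(1/28530725) = 141482/5706145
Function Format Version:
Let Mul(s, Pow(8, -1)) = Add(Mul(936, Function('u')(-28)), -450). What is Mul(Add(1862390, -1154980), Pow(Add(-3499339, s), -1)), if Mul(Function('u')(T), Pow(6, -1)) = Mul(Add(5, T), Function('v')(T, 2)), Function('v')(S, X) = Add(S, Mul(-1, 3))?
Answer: Rational(141482, 5706145) ≈ 0.024795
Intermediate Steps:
Function('v')(S, X) = Add(-3, S) (Function('v')(S, X) = Add(S, -3) = Add(-3, S))
Function('u')(T) = Mul(6, Add(-3, T), Add(5, T)) (Function('u')(T) = Mul(6, Mul(Add(5, T), Add(-3, T))) = Mul(6, Mul(Add(-3, T), Add(5, T))) = Mul(6, Add(-3, T), Add(5, T)))
s = 32030064 (s = Mul(8, Add(Mul(936, Mul(6, Add(-3, -28), Add(5, -28))), -450)) = Mul(8, Add(Mul(936, Mul(6, -31, -23)), -450)) = Mul(8, Add(Mul(936, 4278), -450)) = Mul(8, Add(4004208, -450)) = Mul(8, 4003758) = 32030064)
Mul(Add(1862390, -1154980), Pow(Add(-3499339, s), -1)) = Mul(Add(1862390, -1154980), Pow(Add(-3499339, 32030064), -1)) = Mul(707410, Pow(28530725, -1)) = Mul(707410, Rational(1, 28530725)) = Rational(141482, 5706145)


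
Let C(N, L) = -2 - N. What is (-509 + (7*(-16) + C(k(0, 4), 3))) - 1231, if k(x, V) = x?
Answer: -1854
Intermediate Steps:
(-509 + (7*(-16) + C(k(0, 4), 3))) - 1231 = (-509 + (7*(-16) + (-2 - 1*0))) - 1231 = (-509 + (-112 + (-2 + 0))) - 1231 = (-509 + (-112 - 2)) - 1231 = (-509 - 114) - 1231 = -623 - 1231 = -1854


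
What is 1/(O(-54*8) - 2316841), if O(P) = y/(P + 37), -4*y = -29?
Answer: -1580/3660608809 ≈ -4.3162e-7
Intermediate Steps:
y = 29/4 (y = -¼*(-29) = 29/4 ≈ 7.2500)
O(P) = 29/(4*(37 + P)) (O(P) = 29/(4*(P + 37)) = 29/(4*(37 + P)))
1/(O(-54*8) - 2316841) = 1/(29/(4*(37 - 54*8)) - 2316841) = 1/(29/(4*(37 - 432)) - 2316841) = 1/((29/4)/(-395) - 2316841) = 1/((29/4)*(-1/395) - 2316841) = 1/(-29/1580 - 2316841) = 1/(-3660608809/1580) = -1580/3660608809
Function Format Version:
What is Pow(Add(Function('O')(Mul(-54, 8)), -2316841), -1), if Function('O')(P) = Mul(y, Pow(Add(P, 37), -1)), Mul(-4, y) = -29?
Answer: Rational(-1580, 3660608809) ≈ -4.3162e-7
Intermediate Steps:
y = Rational(29, 4) (y = Mul(Rational(-1, 4), -29) = Rational(29, 4) ≈ 7.2500)
Function('O')(P) = Mul(Rational(29, 4), Pow(Add(37, P), -1)) (Function('O')(P) = Mul(Rational(29, 4), Pow(Add(P, 37), -1)) = Mul(Rational(29, 4), Pow(Add(37, P), -1)))
Pow(Add(Function('O')(Mul(-54, 8)), -2316841), -1) = Pow(Add(Mul(Rational(29, 4), Pow(Add(37, Mul(-54, 8)), -1)), -2316841), -1) = Pow(Add(Mul(Rational(29, 4), Pow(Add(37, -432), -1)), -2316841), -1) = Pow(Add(Mul(Rational(29, 4), Pow(-395, -1)), -2316841), -1) = Pow(Add(Mul(Rational(29, 4), Rational(-1, 395)), -2316841), -1) = Pow(Add(Rational(-29, 1580), -2316841), -1) = Pow(Rational(-3660608809, 1580), -1) = Rational(-1580, 3660608809)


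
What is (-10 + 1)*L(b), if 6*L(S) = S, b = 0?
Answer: 0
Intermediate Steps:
L(S) = S/6
(-10 + 1)*L(b) = (-10 + 1)*((1/6)*0) = -9*0 = 0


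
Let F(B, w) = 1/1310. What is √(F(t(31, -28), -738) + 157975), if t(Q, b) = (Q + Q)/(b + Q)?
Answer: 3*√30122322090/1310 ≈ 397.46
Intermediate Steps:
t(Q, b) = 2*Q/(Q + b) (t(Q, b) = (2*Q)/(Q + b) = 2*Q/(Q + b))
F(B, w) = 1/1310
√(F(t(31, -28), -738) + 157975) = √(1/1310 + 157975) = √(206947251/1310) = 3*√30122322090/1310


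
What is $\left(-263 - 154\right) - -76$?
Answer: $-341$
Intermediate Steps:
$\left(-263 - 154\right) - -76 = -417 + \left(-11 + 87\right) = -417 + 76 = -341$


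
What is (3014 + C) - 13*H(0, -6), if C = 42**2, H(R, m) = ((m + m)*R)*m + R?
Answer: 4778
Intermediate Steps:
H(R, m) = R + 2*R*m**2 (H(R, m) = ((2*m)*R)*m + R = (2*R*m)*m + R = 2*R*m**2 + R = R + 2*R*m**2)
C = 1764
(3014 + C) - 13*H(0, -6) = (3014 + 1764) - 0*(1 + 2*(-6)**2) = 4778 - 0*(1 + 2*36) = 4778 - 0*(1 + 72) = 4778 - 0*73 = 4778 - 13*0 = 4778 + 0 = 4778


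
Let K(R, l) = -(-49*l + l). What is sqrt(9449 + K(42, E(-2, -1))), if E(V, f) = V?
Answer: sqrt(9353) ≈ 96.711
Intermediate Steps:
K(R, l) = 48*l (K(R, l) = -(-48)*l = 48*l)
sqrt(9449 + K(42, E(-2, -1))) = sqrt(9449 + 48*(-2)) = sqrt(9449 - 96) = sqrt(9353)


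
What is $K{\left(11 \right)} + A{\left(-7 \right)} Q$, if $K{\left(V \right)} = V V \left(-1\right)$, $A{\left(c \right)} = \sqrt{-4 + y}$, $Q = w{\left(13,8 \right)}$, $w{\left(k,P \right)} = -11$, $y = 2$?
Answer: $-121 - 11 i \sqrt{2} \approx -121.0 - 15.556 i$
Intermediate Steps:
$Q = -11$
$A{\left(c \right)} = i \sqrt{2}$ ($A{\left(c \right)} = \sqrt{-4 + 2} = \sqrt{-2} = i \sqrt{2}$)
$K{\left(V \right)} = - V^{2}$ ($K{\left(V \right)} = V^{2} \left(-1\right) = - V^{2}$)
$K{\left(11 \right)} + A{\left(-7 \right)} Q = - 11^{2} + i \sqrt{2} \left(-11\right) = \left(-1\right) 121 - 11 i \sqrt{2} = -121 - 11 i \sqrt{2}$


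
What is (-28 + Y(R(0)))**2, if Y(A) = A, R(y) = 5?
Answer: 529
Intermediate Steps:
(-28 + Y(R(0)))**2 = (-28 + 5)**2 = (-23)**2 = 529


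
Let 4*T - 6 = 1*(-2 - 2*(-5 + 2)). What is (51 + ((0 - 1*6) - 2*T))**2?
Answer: 1600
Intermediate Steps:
T = 5/2 (T = 3/2 + (1*(-2 - 2*(-5 + 2)))/4 = 3/2 + (1*(-2 - 2*(-3)))/4 = 3/2 + (1*(-2 + 6))/4 = 3/2 + (1*4)/4 = 3/2 + (1/4)*4 = 3/2 + 1 = 5/2 ≈ 2.5000)
(51 + ((0 - 1*6) - 2*T))**2 = (51 + ((0 - 1*6) - 2*5/2))**2 = (51 + ((0 - 6) - 5))**2 = (51 + (-6 - 5))**2 = (51 - 11)**2 = 40**2 = 1600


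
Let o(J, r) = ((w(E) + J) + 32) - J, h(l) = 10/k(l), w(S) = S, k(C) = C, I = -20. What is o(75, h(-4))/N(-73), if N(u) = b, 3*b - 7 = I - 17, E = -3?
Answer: -29/10 ≈ -2.9000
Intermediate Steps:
b = -10 (b = 7/3 + (-20 - 17)/3 = 7/3 + (⅓)*(-37) = 7/3 - 37/3 = -10)
h(l) = 10/l
N(u) = -10
o(J, r) = 29 (o(J, r) = ((-3 + J) + 32) - J = (29 + J) - J = 29)
o(75, h(-4))/N(-73) = 29/(-10) = 29*(-⅒) = -29/10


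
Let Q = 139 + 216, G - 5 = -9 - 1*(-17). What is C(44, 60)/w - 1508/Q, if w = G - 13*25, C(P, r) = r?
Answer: -40983/9230 ≈ -4.4402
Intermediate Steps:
G = 13 (G = 5 + (-9 - 1*(-17)) = 5 + (-9 + 17) = 5 + 8 = 13)
Q = 355
w = -312 (w = 13 - 13*25 = 13 - 325 = -312)
C(44, 60)/w - 1508/Q = 60/(-312) - 1508/355 = 60*(-1/312) - 1508*1/355 = -5/26 - 1508/355 = -40983/9230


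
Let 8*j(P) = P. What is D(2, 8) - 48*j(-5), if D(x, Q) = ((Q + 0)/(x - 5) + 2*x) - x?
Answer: 88/3 ≈ 29.333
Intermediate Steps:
j(P) = P/8
D(x, Q) = x + Q/(-5 + x) (D(x, Q) = (Q/(-5 + x) + 2*x) - x = (2*x + Q/(-5 + x)) - x = x + Q/(-5 + x))
D(2, 8) - 48*j(-5) = (8 + 2² - 5*2)/(-5 + 2) - 6*(-5) = (8 + 4 - 10)/(-3) - 48*(-5/8) = -⅓*2 + 30 = -⅔ + 30 = 88/3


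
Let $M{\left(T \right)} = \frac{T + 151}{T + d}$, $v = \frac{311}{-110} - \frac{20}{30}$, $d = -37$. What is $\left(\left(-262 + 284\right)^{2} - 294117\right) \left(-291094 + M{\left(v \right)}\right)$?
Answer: $\frac{1142214105733767}{13363} \approx 8.5476 \cdot 10^{10}$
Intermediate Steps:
$v = - \frac{1153}{330}$ ($v = 311 \left(- \frac{1}{110}\right) - \frac{2}{3} = - \frac{311}{110} - \frac{2}{3} = - \frac{1153}{330} \approx -3.4939$)
$M{\left(T \right)} = \frac{151 + T}{-37 + T}$ ($M{\left(T \right)} = \frac{T + 151}{T - 37} = \frac{151 + T}{-37 + T}$)
$\left(\left(-262 + 284\right)^{2} - 294117\right) \left(-291094 + M{\left(v \right)}\right) = \left(\left(-262 + 284\right)^{2} - 294117\right) \left(-291094 + \frac{151 - \frac{1153}{330}}{-37 - \frac{1153}{330}}\right) = \left(22^{2} - 294117\right) \left(-291094 + \frac{1}{- \frac{13363}{330}} \cdot \frac{48677}{330}\right) = \left(484 - 294117\right) \left(-291094 - \frac{48677}{13363}\right) = - 293633 \left(-291094 - \frac{48677}{13363}\right) = \left(-293633\right) \left(- \frac{3889937799}{13363}\right) = \frac{1142214105733767}{13363}$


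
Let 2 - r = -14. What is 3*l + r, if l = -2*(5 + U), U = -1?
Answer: -8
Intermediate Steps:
r = 16 (r = 2 - 1*(-14) = 2 + 14 = 16)
l = -8 (l = -2*(5 - 1) = -2*4 = -8)
3*l + r = 3*(-8) + 16 = -24 + 16 = -8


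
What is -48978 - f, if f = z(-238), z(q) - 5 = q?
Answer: -48745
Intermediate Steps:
z(q) = 5 + q
f = -233 (f = 5 - 238 = -233)
-48978 - f = -48978 - 1*(-233) = -48978 + 233 = -48745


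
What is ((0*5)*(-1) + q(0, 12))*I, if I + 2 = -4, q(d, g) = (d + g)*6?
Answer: -432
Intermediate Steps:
q(d, g) = 6*d + 6*g
I = -6 (I = -2 - 4 = -6)
((0*5)*(-1) + q(0, 12))*I = ((0*5)*(-1) + (6*0 + 6*12))*(-6) = (0*(-1) + (0 + 72))*(-6) = (0 + 72)*(-6) = 72*(-6) = -432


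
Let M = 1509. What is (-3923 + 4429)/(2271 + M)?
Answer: 253/1890 ≈ 0.13386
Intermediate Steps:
(-3923 + 4429)/(2271 + M) = (-3923 + 4429)/(2271 + 1509) = 506/3780 = 506*(1/3780) = 253/1890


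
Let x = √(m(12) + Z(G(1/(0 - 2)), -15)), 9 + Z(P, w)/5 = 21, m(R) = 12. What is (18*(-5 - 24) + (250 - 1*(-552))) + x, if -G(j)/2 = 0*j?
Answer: 280 + 6*√2 ≈ 288.49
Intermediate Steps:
G(j) = 0 (G(j) = -0*j = -2*0 = 0)
Z(P, w) = 60 (Z(P, w) = -45 + 5*21 = -45 + 105 = 60)
x = 6*√2 (x = √(12 + 60) = √72 = 6*√2 ≈ 8.4853)
(18*(-5 - 24) + (250 - 1*(-552))) + x = (18*(-5 - 24) + (250 - 1*(-552))) + 6*√2 = (18*(-29) + (250 + 552)) + 6*√2 = (-522 + 802) + 6*√2 = 280 + 6*√2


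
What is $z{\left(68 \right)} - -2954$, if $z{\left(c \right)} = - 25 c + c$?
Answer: $1322$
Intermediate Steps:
$z{\left(c \right)} = - 24 c$
$z{\left(68 \right)} - -2954 = \left(-24\right) 68 - -2954 = -1632 + 2954 = 1322$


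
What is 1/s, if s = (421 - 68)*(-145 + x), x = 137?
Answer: -1/2824 ≈ -0.00035411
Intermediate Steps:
s = -2824 (s = (421 - 68)*(-145 + 137) = 353*(-8) = -2824)
1/s = 1/(-2824) = -1/2824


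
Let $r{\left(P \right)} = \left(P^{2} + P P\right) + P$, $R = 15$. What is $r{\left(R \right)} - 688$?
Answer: $-223$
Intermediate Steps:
$r{\left(P \right)} = P + 2 P^{2}$ ($r{\left(P \right)} = \left(P^{2} + P^{2}\right) + P = 2 P^{2} + P = P + 2 P^{2}$)
$r{\left(R \right)} - 688 = 15 \left(1 + 2 \cdot 15\right) - 688 = 15 \left(1 + 30\right) - 688 = 15 \cdot 31 - 688 = 465 - 688 = -223$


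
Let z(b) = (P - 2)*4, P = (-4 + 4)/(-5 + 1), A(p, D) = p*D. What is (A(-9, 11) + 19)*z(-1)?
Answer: 640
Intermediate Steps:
A(p, D) = D*p
P = 0 (P = 0/(-4) = 0*(-1/4) = 0)
z(b) = -8 (z(b) = (0 - 2)*4 = -2*4 = -8)
(A(-9, 11) + 19)*z(-1) = (11*(-9) + 19)*(-8) = (-99 + 19)*(-8) = -80*(-8) = 640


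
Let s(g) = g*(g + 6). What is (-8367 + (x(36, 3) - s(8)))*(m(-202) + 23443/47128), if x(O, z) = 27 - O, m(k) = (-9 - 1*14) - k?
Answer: -8975375655/5891 ≈ -1.5236e+6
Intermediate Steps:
m(k) = -23 - k (m(k) = (-9 - 14) - k = -23 - k)
s(g) = g*(6 + g)
(-8367 + (x(36, 3) - s(8)))*(m(-202) + 23443/47128) = (-8367 + ((27 - 1*36) - 8*(6 + 8)))*((-23 - 1*(-202)) + 23443/47128) = (-8367 + ((27 - 36) - 8*14))*((-23 + 202) + 23443*(1/47128)) = (-8367 + (-9 - 1*112))*(179 + 23443/47128) = (-8367 + (-9 - 112))*(8459355/47128) = (-8367 - 121)*(8459355/47128) = -8488*8459355/47128 = -8975375655/5891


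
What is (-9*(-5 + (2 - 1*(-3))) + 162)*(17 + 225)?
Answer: 39204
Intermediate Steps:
(-9*(-5 + (2 - 1*(-3))) + 162)*(17 + 225) = (-9*(-5 + (2 + 3)) + 162)*242 = (-9*(-5 + 5) + 162)*242 = (-9*0 + 162)*242 = (0 + 162)*242 = 162*242 = 39204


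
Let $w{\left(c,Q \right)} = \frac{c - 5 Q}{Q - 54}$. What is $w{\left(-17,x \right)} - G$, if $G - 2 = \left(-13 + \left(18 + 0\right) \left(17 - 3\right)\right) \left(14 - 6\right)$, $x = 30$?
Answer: $- \frac{45769}{24} \approx -1907.0$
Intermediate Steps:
$w{\left(c,Q \right)} = \frac{c - 5 Q}{-54 + Q}$
$G = 1914$ ($G = 2 + \left(-13 + \left(18 + 0\right) \left(17 - 3\right)\right) \left(14 - 6\right) = 2 + \left(-13 + 18 \cdot 14\right) 8 = 2 + \left(-13 + 252\right) 8 = 2 + 239 \cdot 8 = 2 + 1912 = 1914$)
$w{\left(-17,x \right)} - G = \frac{-17 - 150}{-54 + 30} - 1914 = \frac{-17 - 150}{-24} - 1914 = \left(- \frac{1}{24}\right) \left(-167\right) - 1914 = \frac{167}{24} - 1914 = - \frac{45769}{24}$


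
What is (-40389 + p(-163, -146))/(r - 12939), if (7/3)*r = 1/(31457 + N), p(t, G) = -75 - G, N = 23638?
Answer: 2591540245/831686572 ≈ 3.1160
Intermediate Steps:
r = 1/128555 (r = 3/(7*(31457 + 23638)) = (3/7)/55095 = (3/7)*(1/55095) = 1/128555 ≈ 7.7788e-6)
(-40389 + p(-163, -146))/(r - 12939) = (-40389 + (-75 - 1*(-146)))/(1/128555 - 12939) = (-40389 + (-75 + 146))/(-1663373144/128555) = (-40389 + 71)*(-128555/1663373144) = -40318*(-128555/1663373144) = 2591540245/831686572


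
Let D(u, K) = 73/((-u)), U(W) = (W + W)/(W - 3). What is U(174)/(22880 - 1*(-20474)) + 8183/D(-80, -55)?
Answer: 808865987194/90197997 ≈ 8967.7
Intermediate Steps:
U(W) = 2*W/(-3 + W) (U(W) = (2*W)/(-3 + W) = 2*W/(-3 + W))
D(u, K) = -73/u (D(u, K) = 73*(-1/u) = -73/u)
U(174)/(22880 - 1*(-20474)) + 8183/D(-80, -55) = (2*174/(-3 + 174))/(22880 - 1*(-20474)) + 8183/((-73/(-80))) = (2*174/171)/(22880 + 20474) + 8183/((-73*(-1/80))) = (2*174*(1/171))/43354 + 8183/(73/80) = (116/57)*(1/43354) + 8183*(80/73) = 58/1235589 + 654640/73 = 808865987194/90197997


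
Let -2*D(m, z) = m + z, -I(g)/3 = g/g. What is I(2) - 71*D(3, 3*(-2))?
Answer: -219/2 ≈ -109.50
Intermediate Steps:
I(g) = -3 (I(g) = -3*g/g = -3*1 = -3)
D(m, z) = -m/2 - z/2 (D(m, z) = -(m + z)/2 = -m/2 - z/2)
I(2) - 71*D(3, 3*(-2)) = -3 - 71*(-½*3 - 3*(-2)/2) = -3 - 71*(-3/2 - ½*(-6)) = -3 - 71*(-3/2 + 3) = -3 - 71*3/2 = -3 - 213/2 = -219/2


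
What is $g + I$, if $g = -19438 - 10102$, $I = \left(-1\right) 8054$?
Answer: $-37594$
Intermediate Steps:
$I = -8054$
$g = -29540$
$g + I = -29540 - 8054 = -37594$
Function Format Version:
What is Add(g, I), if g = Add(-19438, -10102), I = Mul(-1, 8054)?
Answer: -37594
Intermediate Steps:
I = -8054
g = -29540
Add(g, I) = Add(-29540, -8054) = -37594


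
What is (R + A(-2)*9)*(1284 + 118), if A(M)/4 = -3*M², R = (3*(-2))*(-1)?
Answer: -597252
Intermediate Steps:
R = 6 (R = -6*(-1) = 6)
A(M) = -12*M² (A(M) = 4*(-3*M²) = -12*M²)
(R + A(-2)*9)*(1284 + 118) = (6 - 12*(-2)²*9)*(1284 + 118) = (6 - 12*4*9)*1402 = (6 - 48*9)*1402 = (6 - 432)*1402 = -426*1402 = -597252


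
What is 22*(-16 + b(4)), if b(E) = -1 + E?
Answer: -286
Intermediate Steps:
22*(-16 + b(4)) = 22*(-16 + (-1 + 4)) = 22*(-16 + 3) = 22*(-13) = -286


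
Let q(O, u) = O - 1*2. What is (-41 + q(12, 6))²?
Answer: 961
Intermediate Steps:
q(O, u) = -2 + O (q(O, u) = O - 2 = -2 + O)
(-41 + q(12, 6))² = (-41 + (-2 + 12))² = (-41 + 10)² = (-31)² = 961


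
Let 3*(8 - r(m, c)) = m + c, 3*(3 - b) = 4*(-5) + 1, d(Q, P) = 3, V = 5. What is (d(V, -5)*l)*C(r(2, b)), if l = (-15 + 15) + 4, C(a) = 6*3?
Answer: 216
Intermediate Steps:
b = 28/3 (b = 3 - (4*(-5) + 1)/3 = 3 - (-20 + 1)/3 = 3 - ⅓*(-19) = 3 + 19/3 = 28/3 ≈ 9.3333)
r(m, c) = 8 - c/3 - m/3 (r(m, c) = 8 - (m + c)/3 = 8 - (c + m)/3 = 8 + (-c/3 - m/3) = 8 - c/3 - m/3)
C(a) = 18
l = 4 (l = 0 + 4 = 4)
(d(V, -5)*l)*C(r(2, b)) = (3*4)*18 = 12*18 = 216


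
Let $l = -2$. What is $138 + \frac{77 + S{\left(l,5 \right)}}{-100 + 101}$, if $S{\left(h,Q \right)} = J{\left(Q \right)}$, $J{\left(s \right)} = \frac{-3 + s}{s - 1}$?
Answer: $\frac{431}{2} \approx 215.5$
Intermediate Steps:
$J{\left(s \right)} = \frac{-3 + s}{-1 + s}$
$S{\left(h,Q \right)} = \frac{-3 + Q}{-1 + Q}$
$138 + \frac{77 + S{\left(l,5 \right)}}{-100 + 101} = 138 + \frac{77 + \frac{-3 + 5}{-1 + 5}}{-100 + 101} = 138 + \frac{77 + \frac{1}{4} \cdot 2}{1} = 138 + 1 \left(77 + \frac{1}{4} \cdot 2\right) = 138 + 1 \left(77 + \frac{1}{2}\right) = 138 + 1 \cdot \frac{155}{2} = 138 + \frac{155}{2} = \frac{431}{2}$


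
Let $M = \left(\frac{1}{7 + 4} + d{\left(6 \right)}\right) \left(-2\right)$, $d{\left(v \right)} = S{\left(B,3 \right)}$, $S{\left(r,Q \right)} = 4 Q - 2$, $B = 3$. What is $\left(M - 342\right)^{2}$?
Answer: $\frac{15872256}{121} \approx 1.3118 \cdot 10^{5}$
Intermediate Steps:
$S{\left(r,Q \right)} = -2 + 4 Q$
$d{\left(v \right)} = 10$ ($d{\left(v \right)} = -2 + 4 \cdot 3 = -2 + 12 = 10$)
$M = - \frac{222}{11}$ ($M = \left(\frac{1}{7 + 4} + 10\right) \left(-2\right) = \left(\frac{1}{11} + 10\right) \left(-2\right) = \frac{111}{11} \left(-2\right) = - \frac{222}{11} \approx -20.182$)
$\left(M - 342\right)^{2} = \left(- \frac{222}{11} - 342\right)^{2} = \left(- \frac{3984}{11}\right)^{2} = \frac{15872256}{121}$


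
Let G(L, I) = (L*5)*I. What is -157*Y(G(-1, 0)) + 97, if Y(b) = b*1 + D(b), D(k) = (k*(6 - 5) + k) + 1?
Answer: -60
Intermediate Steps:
D(k) = 1 + 2*k (D(k) = (k*1 + k) + 1 = (k + k) + 1 = 2*k + 1 = 1 + 2*k)
G(L, I) = 5*I*L (G(L, I) = (5*L)*I = 5*I*L)
Y(b) = 1 + 3*b (Y(b) = b*1 + (1 + 2*b) = b + (1 + 2*b) = 1 + 3*b)
-157*Y(G(-1, 0)) + 97 = -157*(1 + 3*(5*0*(-1))) + 97 = -157*(1 + 3*0) + 97 = -157*(1 + 0) + 97 = -157*1 + 97 = -157 + 97 = -60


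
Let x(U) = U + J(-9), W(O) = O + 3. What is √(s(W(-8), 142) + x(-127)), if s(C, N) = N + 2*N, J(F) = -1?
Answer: √298 ≈ 17.263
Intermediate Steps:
W(O) = 3 + O
s(C, N) = 3*N
x(U) = -1 + U (x(U) = U - 1 = -1 + U)
√(s(W(-8), 142) + x(-127)) = √(3*142 + (-1 - 127)) = √(426 - 128) = √298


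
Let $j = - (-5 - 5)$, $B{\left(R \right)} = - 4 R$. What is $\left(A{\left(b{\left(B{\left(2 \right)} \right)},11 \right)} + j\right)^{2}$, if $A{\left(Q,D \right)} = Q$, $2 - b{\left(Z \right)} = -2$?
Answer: $196$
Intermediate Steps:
$b{\left(Z \right)} = 4$ ($b{\left(Z \right)} = 2 - -2 = 2 + 2 = 4$)
$j = 10$ ($j = \left(-1\right) \left(-10\right) = 10$)
$\left(A{\left(b{\left(B{\left(2 \right)} \right)},11 \right)} + j\right)^{2} = \left(4 + 10\right)^{2} = 14^{2} = 196$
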